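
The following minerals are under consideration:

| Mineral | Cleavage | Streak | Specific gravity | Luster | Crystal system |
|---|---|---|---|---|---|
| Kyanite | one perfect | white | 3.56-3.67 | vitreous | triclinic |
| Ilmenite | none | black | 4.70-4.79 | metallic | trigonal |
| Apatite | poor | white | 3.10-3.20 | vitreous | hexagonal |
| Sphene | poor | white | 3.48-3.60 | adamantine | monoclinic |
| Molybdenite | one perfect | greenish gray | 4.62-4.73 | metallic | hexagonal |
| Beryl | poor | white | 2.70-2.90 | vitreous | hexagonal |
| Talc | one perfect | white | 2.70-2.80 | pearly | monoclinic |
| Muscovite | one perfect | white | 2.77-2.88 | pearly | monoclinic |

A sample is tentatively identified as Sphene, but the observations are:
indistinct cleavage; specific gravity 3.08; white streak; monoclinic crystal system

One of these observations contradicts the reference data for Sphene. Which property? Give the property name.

Indistinct cleavage: Sphene has cleavage poor — matches.
Specific gravity 3.08: Sphene has SG 3.48-3.60 — does not match.
White streak: Sphene has white streak — matches.
Monoclinic crystal system: Sphene has monoclinic system — matches.
Everything matches except the specific gravity.

specific gravity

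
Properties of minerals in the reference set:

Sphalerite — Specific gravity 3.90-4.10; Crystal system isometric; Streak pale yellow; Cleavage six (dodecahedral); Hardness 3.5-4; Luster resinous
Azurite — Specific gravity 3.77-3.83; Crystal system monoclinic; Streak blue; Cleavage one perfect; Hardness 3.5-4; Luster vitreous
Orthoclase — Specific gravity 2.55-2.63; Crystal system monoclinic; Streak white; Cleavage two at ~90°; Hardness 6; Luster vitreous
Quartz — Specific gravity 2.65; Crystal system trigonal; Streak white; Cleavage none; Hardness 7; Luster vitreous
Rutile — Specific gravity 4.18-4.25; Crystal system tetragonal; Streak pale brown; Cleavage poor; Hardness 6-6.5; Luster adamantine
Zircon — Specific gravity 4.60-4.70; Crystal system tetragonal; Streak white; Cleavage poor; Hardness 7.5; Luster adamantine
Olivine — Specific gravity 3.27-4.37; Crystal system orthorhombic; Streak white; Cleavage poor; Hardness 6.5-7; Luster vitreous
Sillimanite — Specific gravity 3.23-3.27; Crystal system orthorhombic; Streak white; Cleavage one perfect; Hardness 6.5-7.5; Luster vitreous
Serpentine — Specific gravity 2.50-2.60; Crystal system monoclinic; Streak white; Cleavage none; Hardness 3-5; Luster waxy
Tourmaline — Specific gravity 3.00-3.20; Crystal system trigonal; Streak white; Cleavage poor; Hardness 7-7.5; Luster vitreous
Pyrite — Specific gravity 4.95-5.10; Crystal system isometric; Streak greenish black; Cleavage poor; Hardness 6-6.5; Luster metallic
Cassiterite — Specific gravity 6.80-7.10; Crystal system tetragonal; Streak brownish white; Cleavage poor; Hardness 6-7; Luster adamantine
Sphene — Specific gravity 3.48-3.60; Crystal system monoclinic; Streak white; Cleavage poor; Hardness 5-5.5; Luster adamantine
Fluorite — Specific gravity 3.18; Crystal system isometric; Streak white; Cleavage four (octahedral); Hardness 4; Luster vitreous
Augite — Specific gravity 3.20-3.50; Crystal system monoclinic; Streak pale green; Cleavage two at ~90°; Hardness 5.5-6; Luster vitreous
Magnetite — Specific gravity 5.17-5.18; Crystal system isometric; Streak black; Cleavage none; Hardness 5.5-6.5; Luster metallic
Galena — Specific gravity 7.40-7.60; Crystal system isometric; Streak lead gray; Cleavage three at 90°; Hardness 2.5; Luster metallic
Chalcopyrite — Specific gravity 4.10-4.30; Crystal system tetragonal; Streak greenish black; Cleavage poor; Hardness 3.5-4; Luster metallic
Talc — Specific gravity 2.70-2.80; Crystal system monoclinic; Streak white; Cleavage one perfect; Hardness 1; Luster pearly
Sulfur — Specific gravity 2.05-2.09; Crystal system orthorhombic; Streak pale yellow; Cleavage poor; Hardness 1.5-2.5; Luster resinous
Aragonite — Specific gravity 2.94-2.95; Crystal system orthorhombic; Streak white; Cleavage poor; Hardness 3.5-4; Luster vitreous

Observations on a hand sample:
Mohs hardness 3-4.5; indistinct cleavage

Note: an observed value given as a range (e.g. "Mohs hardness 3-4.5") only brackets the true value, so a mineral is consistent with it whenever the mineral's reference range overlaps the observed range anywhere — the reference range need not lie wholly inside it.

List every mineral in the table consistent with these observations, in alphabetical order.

Aragonite, Chalcopyrite

Mohs hardness 3-4.5 — leaves Sphalerite, Azurite, Serpentine, Fluorite, Chalcopyrite, Aragonite.
Indistinct cleavage — leaves Chalcopyrite, Aragonite.
Consistent with every observation: Aragonite, Chalcopyrite.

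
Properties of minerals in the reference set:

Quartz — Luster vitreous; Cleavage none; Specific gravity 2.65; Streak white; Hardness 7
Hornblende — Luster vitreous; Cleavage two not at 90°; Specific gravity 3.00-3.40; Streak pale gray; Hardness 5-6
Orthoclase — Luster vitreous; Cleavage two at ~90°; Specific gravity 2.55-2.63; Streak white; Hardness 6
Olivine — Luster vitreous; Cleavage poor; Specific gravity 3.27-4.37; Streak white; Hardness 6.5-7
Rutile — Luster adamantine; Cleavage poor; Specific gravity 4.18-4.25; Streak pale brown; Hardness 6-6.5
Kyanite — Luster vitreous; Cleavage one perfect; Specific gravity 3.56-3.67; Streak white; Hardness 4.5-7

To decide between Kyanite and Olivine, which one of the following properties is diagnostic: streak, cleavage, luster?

Streak: both white — same for both.
Cleavage: Kyanite one perfect, Olivine poor — distinct.
Luster: both vitreous — same for both.
Only cleavage differs between Kyanite and Olivine among the listed tests.

cleavage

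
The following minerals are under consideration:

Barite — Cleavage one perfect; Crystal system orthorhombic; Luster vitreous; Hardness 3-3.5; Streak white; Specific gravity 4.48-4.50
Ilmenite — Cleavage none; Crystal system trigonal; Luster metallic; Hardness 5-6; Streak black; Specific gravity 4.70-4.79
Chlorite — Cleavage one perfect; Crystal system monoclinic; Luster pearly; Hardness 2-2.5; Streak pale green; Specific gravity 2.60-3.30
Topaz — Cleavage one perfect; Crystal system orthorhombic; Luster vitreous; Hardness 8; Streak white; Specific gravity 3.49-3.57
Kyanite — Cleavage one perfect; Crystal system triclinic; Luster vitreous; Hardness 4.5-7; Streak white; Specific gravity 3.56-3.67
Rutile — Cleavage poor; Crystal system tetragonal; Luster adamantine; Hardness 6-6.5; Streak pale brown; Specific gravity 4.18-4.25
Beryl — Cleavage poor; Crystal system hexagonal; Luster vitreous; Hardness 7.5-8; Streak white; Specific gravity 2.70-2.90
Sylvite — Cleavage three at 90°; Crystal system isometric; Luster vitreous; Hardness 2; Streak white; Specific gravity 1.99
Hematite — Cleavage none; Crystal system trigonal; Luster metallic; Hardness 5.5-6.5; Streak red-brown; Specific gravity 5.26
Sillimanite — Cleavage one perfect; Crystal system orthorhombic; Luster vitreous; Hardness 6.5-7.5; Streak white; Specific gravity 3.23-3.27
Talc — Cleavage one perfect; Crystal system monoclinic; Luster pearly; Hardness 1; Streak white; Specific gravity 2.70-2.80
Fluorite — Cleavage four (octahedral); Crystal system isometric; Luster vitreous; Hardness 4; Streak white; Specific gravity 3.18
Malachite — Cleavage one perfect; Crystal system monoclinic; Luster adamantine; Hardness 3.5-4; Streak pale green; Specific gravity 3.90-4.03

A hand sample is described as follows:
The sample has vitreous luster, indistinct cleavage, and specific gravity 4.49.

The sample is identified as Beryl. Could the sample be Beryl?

No

Vitreous luster — fits Beryl (vitreous luster).
Indistinct cleavage — fits Beryl (cleavage poor).
Specific gravity 4.49 — Beryl has SG 2.70-2.90; which does not match.
Beryl is excluded by the specific gravity.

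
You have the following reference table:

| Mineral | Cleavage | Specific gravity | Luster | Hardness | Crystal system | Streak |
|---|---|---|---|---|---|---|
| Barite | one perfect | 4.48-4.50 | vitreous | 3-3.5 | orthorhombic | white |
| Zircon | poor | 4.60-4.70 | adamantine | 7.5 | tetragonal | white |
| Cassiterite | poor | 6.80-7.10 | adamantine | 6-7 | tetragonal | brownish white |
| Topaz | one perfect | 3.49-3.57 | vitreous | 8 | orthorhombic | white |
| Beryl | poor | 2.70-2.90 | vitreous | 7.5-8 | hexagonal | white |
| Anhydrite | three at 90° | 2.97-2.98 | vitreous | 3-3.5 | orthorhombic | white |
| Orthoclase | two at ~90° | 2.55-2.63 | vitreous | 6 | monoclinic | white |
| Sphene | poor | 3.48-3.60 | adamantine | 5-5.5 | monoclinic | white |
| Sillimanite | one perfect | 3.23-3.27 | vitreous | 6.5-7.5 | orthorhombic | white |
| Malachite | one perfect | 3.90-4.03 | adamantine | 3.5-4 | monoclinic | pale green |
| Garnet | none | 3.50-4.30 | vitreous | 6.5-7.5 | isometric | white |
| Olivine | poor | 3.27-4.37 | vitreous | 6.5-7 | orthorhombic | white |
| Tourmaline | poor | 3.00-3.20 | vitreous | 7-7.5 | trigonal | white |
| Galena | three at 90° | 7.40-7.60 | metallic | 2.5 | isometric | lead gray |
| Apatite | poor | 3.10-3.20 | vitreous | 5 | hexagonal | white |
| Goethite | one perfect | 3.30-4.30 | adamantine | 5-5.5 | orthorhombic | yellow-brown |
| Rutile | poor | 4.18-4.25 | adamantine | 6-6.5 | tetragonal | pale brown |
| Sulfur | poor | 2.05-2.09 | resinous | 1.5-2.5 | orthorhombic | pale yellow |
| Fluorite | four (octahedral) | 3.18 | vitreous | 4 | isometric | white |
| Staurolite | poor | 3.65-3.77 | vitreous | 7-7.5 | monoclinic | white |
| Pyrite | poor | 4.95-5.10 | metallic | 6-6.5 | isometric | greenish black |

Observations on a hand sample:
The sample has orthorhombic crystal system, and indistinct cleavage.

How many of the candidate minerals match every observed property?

Orthorhombic crystal system — Barite, Topaz, Anhydrite, Sillimanite, Olivine, Goethite, Sulfur remain.
Indistinct cleavage — leaves Olivine, Sulfur.
Consistent with every observation: Olivine, Sulfur.
That is 2 minerals.

2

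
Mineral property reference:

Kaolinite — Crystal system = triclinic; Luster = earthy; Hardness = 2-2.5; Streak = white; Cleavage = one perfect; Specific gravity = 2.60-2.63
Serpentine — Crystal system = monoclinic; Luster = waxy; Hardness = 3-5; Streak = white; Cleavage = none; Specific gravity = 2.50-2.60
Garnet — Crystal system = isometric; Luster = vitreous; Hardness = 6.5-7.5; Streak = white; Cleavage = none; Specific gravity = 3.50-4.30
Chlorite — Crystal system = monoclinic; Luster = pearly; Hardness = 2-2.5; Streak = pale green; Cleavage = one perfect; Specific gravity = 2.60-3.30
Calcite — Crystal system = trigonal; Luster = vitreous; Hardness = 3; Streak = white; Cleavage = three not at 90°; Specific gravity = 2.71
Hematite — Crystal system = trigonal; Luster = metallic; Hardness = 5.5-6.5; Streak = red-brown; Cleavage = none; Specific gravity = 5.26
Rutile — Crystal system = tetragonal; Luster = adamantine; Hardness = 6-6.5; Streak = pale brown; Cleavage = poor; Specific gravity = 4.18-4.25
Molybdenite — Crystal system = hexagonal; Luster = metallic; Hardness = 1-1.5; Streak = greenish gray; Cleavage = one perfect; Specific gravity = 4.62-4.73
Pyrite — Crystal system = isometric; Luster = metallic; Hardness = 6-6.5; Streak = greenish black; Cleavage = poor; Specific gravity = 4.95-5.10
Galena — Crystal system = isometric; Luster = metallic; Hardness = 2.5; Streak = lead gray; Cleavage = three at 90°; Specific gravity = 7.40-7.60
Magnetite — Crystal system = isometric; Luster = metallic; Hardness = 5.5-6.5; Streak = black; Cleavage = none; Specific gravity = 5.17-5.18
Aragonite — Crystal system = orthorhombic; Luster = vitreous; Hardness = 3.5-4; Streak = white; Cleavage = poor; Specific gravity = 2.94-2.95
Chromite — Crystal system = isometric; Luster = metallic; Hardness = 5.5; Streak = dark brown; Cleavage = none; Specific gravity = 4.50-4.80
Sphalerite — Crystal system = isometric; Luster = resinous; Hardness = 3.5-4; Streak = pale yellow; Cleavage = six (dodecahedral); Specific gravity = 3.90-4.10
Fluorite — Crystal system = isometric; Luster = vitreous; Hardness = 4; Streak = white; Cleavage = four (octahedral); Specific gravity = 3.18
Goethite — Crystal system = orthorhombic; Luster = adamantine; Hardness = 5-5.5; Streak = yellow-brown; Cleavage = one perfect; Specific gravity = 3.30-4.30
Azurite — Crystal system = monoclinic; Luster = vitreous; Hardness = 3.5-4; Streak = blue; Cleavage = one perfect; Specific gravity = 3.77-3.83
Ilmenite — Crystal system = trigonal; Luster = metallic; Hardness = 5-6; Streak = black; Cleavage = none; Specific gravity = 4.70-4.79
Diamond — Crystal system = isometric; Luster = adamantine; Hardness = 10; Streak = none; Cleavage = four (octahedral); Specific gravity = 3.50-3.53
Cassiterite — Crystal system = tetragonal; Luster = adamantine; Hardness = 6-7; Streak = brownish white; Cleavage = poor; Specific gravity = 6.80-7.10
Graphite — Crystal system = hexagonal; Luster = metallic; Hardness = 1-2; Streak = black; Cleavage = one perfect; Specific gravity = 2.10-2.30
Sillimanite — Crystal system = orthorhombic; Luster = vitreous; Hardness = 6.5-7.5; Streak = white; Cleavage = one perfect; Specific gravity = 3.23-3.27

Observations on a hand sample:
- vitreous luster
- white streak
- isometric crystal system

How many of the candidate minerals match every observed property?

2

Vitreous luster: only Garnet, Calcite, Aragonite, Fluorite, Azurite, Sillimanite remain.
White streak is inconsistent with Azurite.
Isometric crystal system: leaves Garnet, Fluorite.
The minerals that satisfy all observations are Fluorite, Garnet.
That is 2 minerals.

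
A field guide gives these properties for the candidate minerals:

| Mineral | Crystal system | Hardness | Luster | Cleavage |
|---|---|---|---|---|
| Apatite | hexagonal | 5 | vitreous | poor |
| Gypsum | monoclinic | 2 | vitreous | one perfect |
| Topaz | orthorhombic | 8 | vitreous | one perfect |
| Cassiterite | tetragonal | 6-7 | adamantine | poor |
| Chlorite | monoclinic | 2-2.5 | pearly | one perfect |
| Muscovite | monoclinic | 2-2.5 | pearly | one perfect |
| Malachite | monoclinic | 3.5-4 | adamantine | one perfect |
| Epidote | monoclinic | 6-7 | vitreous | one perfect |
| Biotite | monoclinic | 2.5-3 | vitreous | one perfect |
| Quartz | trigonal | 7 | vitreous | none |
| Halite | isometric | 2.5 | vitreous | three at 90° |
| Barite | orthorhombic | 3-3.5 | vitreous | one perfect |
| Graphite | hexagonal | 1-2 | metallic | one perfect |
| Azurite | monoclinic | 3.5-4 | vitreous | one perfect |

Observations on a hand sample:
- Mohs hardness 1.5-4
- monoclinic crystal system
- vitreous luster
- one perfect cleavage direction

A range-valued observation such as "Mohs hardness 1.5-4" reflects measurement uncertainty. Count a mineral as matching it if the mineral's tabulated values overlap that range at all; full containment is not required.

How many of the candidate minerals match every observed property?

3

Mohs hardness 1.5-4 is inconsistent with Apatite, Topaz, Cassiterite, Epidote, Quartz.
Monoclinic crystal system rules out Halite, Barite, Graphite.
Vitreous luster excludes Chlorite, Muscovite, Malachite.
One perfect cleavage direction — all remaining candidates fit.
Remaining candidates: Azurite, Biotite, Gypsum.
That is 3 minerals.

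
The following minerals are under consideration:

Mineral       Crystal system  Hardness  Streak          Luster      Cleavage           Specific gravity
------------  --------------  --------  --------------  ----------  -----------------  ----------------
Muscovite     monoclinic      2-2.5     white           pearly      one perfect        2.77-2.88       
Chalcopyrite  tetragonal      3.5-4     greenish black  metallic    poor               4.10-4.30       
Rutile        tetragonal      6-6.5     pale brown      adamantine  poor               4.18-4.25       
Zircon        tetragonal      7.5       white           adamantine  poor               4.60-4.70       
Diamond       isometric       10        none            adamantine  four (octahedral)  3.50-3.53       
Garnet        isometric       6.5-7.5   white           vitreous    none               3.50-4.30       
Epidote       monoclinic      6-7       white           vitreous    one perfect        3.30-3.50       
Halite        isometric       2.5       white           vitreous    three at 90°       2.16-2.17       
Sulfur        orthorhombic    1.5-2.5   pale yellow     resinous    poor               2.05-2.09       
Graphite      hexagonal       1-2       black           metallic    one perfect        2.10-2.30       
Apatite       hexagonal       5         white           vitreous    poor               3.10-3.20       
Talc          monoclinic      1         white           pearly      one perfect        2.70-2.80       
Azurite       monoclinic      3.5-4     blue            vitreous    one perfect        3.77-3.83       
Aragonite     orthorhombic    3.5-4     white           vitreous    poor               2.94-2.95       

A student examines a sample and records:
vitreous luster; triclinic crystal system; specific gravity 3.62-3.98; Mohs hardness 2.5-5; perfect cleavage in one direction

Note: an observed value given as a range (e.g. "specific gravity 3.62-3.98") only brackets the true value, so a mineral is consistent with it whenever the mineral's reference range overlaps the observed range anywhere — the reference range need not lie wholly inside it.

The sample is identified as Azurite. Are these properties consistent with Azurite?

Inconsistent

Vitreous luster — consistent with Azurite (vitreous luster).
Triclinic crystal system — Azurite has monoclinic system; inconsistent.
Specific gravity 3.62-3.98 — consistent with Azurite (SG 3.77-3.83).
Mohs hardness 2.5-5 — consistent with Azurite (hardness 3.5-4).
Perfect cleavage in one direction — consistent with Azurite (cleavage one perfect).
The crystal system observation rules out Azurite.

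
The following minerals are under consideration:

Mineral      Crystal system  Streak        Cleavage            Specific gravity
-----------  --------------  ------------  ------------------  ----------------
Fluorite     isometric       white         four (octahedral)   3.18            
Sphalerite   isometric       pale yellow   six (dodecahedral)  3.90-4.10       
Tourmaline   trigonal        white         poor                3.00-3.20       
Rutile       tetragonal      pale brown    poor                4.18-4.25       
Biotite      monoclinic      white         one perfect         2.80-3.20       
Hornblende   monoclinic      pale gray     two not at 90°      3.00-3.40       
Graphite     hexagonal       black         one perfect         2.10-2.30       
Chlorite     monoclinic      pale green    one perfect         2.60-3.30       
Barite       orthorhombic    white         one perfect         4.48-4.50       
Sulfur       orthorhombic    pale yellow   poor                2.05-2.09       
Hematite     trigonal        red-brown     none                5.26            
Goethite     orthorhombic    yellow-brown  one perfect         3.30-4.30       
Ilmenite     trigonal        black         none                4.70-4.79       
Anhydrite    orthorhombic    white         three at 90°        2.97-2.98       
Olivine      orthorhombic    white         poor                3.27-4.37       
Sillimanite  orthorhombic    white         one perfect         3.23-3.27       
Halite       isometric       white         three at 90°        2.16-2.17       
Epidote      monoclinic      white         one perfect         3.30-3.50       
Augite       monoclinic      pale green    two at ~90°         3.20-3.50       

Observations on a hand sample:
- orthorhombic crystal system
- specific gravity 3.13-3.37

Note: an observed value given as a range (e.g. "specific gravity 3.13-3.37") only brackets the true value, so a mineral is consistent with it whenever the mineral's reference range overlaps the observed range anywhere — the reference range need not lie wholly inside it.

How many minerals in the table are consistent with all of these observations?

3

Orthorhombic crystal system — leaves Barite, Sulfur, Goethite, Anhydrite, Olivine, Sillimanite.
Specific gravity 3.13-3.37 is inconsistent with Barite, Sulfur, Anhydrite.
The minerals that satisfy all observations are Goethite, Olivine, Sillimanite.
That is 3 minerals.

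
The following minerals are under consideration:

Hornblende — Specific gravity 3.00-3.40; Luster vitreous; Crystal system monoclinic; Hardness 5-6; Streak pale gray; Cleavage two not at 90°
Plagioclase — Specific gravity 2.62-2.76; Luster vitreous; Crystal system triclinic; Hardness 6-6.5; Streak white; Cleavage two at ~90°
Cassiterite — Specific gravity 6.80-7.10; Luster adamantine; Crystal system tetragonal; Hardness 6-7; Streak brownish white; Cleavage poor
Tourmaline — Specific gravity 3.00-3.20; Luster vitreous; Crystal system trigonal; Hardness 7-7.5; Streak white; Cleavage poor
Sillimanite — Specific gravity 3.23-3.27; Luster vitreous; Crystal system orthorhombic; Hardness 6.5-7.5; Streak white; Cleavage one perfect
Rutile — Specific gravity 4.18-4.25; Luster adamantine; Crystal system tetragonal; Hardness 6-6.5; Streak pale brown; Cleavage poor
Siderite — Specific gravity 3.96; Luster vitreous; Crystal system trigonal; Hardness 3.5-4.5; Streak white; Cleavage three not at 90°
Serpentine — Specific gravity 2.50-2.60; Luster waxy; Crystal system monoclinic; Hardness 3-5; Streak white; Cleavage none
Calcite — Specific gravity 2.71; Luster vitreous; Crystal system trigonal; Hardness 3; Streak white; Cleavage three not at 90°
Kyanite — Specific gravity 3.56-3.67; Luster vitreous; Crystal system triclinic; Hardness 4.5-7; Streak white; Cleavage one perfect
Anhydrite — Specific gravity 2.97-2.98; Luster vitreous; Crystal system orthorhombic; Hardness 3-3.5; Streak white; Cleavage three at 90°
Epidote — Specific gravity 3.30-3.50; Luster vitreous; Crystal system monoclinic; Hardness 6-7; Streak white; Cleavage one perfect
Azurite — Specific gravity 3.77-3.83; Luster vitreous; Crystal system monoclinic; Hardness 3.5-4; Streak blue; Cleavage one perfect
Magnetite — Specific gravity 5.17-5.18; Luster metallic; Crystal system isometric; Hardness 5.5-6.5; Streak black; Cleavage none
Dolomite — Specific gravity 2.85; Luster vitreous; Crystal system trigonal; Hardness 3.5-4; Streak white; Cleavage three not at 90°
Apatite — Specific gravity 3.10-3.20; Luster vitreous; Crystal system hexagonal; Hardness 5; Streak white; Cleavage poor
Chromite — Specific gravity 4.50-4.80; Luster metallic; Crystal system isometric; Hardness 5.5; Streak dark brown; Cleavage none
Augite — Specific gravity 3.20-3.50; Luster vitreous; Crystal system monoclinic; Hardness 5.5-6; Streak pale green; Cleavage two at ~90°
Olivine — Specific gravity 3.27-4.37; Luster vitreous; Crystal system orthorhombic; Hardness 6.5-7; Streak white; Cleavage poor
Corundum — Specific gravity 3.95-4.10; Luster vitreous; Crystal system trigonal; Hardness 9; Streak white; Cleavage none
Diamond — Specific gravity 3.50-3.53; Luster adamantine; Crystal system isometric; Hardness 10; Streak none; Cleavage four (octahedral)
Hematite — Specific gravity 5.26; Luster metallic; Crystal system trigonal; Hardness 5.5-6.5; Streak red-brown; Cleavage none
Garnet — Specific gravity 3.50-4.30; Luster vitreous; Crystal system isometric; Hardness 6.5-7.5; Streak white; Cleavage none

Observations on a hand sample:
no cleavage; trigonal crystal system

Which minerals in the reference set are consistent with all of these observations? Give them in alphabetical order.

Corundum, Hematite

No cleavage: narrows the field to Serpentine, Magnetite, Chromite, Corundum, Hematite, Garnet.
Trigonal crystal system: leaves Corundum, Hematite.
The minerals that satisfy all observations are Corundum, Hematite.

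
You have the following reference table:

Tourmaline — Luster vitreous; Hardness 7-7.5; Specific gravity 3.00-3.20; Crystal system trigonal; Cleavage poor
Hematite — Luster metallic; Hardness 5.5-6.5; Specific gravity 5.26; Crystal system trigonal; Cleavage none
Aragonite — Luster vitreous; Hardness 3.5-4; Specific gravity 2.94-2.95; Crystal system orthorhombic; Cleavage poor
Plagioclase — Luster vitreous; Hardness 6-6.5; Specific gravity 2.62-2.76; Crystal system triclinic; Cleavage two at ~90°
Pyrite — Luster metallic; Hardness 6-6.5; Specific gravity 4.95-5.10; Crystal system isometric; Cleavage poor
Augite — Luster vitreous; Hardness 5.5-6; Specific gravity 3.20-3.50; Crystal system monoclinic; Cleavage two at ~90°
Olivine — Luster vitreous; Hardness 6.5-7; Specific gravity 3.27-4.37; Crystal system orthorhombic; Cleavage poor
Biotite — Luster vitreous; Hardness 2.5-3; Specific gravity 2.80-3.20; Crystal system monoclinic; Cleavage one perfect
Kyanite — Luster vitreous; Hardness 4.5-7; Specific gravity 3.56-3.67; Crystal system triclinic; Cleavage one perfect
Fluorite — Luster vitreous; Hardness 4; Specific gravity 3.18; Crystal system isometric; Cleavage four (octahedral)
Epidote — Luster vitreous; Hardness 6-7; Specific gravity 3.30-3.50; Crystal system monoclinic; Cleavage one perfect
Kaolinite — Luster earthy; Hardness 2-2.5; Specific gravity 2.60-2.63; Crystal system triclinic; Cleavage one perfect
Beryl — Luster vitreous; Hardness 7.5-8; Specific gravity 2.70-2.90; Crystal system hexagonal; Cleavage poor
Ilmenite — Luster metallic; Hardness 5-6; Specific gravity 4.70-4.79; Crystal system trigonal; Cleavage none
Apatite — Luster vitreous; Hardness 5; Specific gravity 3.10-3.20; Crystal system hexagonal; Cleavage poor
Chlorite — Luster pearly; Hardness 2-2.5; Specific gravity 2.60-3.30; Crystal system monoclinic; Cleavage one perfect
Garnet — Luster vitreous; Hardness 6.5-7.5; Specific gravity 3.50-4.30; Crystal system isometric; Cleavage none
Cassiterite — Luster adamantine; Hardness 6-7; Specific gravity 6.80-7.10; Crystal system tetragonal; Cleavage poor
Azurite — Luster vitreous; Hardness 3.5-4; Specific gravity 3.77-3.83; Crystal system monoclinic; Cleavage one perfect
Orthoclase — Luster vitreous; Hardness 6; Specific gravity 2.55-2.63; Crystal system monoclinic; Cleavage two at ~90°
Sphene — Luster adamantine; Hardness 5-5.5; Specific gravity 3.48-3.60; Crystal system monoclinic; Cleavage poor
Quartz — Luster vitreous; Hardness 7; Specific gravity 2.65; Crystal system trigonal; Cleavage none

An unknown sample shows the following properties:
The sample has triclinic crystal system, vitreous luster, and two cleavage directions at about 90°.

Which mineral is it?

Plagioclase

Triclinic crystal system: only Plagioclase, Kyanite, Kaolinite remain.
Vitreous luster rules out Kaolinite.
Two cleavage directions at about 90° eliminates Kyanite.
Plagioclase is the sole remaining match.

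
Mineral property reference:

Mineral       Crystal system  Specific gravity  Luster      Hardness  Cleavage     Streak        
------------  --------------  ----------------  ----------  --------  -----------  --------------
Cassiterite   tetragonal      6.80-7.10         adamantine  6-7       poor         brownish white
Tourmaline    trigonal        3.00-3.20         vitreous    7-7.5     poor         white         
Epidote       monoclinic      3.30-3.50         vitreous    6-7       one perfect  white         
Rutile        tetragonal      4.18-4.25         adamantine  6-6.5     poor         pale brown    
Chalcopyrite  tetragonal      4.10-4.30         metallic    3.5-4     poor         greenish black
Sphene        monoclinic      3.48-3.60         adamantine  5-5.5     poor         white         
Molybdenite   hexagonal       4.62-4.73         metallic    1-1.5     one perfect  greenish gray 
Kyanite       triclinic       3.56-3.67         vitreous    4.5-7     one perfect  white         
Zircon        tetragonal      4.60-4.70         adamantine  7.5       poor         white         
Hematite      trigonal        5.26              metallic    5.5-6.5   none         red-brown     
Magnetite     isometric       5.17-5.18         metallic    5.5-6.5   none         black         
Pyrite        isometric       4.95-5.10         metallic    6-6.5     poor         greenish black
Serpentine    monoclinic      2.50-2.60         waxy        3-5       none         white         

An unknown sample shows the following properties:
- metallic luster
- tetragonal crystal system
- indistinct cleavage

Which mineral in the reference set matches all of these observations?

Chalcopyrite

Metallic luster — Chalcopyrite, Molybdenite, Hematite, Magnetite, Pyrite remain.
Tetragonal crystal system — leaves Chalcopyrite.
Indistinct cleavage — every remaining candidate is consistent.
The only mineral consistent with every observation is Chalcopyrite.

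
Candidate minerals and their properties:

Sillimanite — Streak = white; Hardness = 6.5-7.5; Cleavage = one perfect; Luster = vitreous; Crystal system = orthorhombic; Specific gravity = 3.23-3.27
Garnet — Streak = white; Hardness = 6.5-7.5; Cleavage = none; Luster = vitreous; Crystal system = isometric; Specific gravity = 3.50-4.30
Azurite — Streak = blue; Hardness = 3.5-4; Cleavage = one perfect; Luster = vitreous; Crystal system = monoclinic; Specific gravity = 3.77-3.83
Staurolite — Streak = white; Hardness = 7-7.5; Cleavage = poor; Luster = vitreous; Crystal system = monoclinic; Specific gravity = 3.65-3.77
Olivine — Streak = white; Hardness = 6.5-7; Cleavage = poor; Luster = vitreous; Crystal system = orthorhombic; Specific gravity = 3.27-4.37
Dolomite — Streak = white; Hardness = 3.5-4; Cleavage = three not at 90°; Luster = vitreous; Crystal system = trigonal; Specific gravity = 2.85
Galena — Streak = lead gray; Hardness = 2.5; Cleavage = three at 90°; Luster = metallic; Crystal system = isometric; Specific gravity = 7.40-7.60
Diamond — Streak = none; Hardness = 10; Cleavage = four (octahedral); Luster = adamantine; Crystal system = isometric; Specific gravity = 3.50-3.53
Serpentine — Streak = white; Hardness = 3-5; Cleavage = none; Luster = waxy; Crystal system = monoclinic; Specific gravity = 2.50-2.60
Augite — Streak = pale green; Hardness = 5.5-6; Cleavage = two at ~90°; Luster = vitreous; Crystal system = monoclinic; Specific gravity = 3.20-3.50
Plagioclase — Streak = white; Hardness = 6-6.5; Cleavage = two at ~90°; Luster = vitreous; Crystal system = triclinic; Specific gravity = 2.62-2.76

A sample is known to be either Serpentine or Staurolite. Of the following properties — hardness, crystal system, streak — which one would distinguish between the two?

Hardness: Serpentine 3-5, Staurolite 7-7.5 — distinct.
Crystal system: both monoclinic — same for both.
Streak: both white — same for both.
Of the listed properties, hardness is the one that separates them.

hardness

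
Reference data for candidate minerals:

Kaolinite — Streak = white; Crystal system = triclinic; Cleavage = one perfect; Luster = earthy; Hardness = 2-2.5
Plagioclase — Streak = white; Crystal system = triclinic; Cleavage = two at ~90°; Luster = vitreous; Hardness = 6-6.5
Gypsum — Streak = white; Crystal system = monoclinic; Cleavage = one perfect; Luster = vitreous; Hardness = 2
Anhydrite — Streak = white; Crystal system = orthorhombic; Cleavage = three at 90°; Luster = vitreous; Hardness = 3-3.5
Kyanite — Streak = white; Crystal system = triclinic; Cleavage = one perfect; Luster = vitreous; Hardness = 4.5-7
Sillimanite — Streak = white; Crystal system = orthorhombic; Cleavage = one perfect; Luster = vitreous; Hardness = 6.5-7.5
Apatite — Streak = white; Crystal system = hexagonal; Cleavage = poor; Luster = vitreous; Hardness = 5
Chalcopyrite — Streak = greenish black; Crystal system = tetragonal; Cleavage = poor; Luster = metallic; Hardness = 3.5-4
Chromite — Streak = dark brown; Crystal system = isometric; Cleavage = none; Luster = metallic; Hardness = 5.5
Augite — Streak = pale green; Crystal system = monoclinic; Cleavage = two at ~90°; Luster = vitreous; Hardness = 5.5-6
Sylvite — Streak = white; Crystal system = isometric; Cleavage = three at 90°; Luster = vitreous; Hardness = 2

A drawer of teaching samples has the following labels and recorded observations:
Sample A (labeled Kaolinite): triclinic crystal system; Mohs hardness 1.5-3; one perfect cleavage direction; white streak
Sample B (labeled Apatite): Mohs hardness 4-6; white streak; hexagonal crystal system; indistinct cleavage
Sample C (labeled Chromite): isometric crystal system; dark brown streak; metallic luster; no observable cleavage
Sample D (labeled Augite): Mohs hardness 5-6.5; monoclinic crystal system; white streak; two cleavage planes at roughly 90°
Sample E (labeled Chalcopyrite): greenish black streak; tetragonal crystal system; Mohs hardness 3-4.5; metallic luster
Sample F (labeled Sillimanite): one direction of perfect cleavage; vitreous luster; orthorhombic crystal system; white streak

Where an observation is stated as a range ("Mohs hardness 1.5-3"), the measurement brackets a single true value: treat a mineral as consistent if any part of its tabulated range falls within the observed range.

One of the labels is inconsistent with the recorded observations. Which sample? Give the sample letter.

D

Sample A: observations are consistent with Kaolinite.
Sample B: observations are consistent with Apatite.
Sample C: observations are consistent with Chromite.
Sample D: Augite has pale green streak, but the record shows white streak — this label is wrong.
Sample E: observations are consistent with Chalcopyrite.
Sample F: observations are consistent with Sillimanite.
Sample D is the mislabeled one.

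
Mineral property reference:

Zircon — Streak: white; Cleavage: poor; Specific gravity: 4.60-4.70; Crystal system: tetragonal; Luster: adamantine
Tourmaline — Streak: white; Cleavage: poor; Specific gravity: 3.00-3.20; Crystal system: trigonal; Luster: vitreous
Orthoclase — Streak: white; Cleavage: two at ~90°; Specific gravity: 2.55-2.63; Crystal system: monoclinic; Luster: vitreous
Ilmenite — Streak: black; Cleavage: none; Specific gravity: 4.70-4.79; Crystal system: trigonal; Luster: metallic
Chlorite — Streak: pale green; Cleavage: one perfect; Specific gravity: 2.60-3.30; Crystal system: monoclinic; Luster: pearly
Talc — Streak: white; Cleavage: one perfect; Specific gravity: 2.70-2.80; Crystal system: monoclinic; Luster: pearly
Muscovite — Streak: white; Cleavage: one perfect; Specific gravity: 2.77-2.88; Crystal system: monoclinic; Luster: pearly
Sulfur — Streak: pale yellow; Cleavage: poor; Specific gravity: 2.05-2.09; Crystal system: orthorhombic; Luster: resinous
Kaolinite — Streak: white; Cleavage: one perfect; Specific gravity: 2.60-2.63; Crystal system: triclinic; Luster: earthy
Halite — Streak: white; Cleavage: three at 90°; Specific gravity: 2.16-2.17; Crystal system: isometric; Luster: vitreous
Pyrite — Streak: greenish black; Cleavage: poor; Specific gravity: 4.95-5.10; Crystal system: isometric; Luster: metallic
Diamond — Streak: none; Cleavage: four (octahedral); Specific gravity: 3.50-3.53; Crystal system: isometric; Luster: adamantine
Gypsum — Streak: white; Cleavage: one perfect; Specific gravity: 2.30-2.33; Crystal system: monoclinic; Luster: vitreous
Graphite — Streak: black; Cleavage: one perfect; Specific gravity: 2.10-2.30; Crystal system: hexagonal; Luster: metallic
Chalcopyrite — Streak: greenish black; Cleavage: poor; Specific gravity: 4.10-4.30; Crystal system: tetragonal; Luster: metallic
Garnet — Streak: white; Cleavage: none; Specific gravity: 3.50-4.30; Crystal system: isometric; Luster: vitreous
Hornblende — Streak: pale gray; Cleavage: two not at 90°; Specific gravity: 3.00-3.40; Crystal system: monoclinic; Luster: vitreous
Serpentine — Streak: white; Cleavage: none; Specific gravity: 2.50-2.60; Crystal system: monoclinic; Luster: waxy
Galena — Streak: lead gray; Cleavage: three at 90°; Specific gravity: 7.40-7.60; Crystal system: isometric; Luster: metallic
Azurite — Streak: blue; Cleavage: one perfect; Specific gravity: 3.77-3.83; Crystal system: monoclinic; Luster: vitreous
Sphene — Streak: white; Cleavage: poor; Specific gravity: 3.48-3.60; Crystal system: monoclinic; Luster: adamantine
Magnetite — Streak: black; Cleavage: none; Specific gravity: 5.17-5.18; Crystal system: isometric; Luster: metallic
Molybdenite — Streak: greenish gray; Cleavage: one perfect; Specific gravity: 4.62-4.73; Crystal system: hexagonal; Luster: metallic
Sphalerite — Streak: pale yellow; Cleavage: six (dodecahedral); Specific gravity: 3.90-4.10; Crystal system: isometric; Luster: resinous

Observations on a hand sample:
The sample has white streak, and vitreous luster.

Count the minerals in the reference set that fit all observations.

White streak — Zircon, Tourmaline, Orthoclase, Talc, Muscovite, Kaolinite, Halite, Gypsum, Garnet, Serpentine, Sphene remain.
Vitreous luster — Tourmaline, Orthoclase, Halite, Gypsum, Garnet remain.
Consistent with every observation: Garnet, Gypsum, Halite, Orthoclase, Tourmaline.
That is 5 minerals.

5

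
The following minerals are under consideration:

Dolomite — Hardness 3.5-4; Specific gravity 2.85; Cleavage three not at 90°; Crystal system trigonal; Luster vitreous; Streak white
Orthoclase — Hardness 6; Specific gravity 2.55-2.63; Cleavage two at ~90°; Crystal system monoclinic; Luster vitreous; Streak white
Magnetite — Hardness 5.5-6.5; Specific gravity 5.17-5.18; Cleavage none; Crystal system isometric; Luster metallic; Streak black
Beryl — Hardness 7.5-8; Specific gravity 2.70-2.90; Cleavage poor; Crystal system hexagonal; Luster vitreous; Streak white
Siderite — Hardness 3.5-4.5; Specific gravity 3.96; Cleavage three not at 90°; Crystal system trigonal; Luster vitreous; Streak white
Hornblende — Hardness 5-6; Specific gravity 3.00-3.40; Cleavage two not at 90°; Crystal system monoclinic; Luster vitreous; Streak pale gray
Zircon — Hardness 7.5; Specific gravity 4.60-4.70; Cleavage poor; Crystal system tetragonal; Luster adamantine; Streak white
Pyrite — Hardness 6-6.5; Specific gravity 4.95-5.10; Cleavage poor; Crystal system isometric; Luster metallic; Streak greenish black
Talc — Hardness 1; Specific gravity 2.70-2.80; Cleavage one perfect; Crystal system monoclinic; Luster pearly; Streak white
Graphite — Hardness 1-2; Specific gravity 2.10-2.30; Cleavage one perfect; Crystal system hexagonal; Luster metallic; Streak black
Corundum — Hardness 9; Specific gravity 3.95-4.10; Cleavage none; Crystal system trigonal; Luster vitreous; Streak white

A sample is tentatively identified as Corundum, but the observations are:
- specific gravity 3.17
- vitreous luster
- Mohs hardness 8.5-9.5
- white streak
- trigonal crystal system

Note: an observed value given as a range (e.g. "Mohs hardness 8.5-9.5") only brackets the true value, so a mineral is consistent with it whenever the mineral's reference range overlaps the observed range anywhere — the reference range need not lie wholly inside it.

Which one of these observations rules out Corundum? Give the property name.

Specific gravity 3.17: Corundum has SG 3.95-4.10 — inconsistent.
Vitreous luster: Corundum has vitreous luster — matches.
Mohs hardness 8.5-9.5: Corundum has hardness 9 — matches.
White streak: Corundum has white streak — matches.
Trigonal crystal system: Corundum has trigonal system — matches.
Everything matches except the specific gravity.

specific gravity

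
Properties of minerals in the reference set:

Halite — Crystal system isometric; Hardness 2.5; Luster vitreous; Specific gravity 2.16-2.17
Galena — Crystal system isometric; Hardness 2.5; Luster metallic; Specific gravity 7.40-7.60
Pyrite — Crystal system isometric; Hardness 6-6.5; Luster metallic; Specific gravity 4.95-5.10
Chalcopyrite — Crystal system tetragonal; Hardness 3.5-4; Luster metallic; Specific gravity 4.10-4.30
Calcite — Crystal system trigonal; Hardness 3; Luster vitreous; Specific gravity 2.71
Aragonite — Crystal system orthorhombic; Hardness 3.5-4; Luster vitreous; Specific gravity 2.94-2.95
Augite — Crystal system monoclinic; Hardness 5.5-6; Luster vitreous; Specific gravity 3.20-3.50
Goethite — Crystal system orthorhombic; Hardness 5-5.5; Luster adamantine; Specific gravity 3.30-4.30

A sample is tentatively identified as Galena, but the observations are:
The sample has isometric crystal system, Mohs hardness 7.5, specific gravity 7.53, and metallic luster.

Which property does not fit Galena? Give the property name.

hardness

Isometric crystal system: Galena has isometric system — consistent.
Mohs hardness 7.5: Galena has hardness 2.5 — outside the reference range.
Specific gravity 7.53: Galena has SG 7.40-7.60 — consistent.
Metallic luster: Galena has metallic luster — consistent.
Everything matches except the hardness.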